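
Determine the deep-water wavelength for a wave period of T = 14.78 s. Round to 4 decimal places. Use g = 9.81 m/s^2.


L0 = g * T^2 / (2 * pi)
L0 = 9.81 * 14.78^2 / (2 * pi)
L0 = 9.81 * 218.4484 / 6.28319
L0 = 2142.9788 / 6.28319
L0 = 341.0657 m

341.0657


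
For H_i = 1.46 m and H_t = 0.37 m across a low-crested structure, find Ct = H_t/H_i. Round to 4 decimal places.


Ct = H_t / H_i
Ct = 0.37 / 1.46
Ct = 0.2534

0.2534


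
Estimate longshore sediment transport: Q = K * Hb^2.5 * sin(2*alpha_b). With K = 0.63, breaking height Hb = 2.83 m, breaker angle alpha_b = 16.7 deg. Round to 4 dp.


Q = K * Hb^2.5 * sin(2 * alpha_b)
Hb^2.5 = 2.83^2.5 = 13.473055
sin(2 * 16.7) = sin(33.4) = 0.550481
Q = 0.63 * 13.473055 * 0.550481
Q = 4.6725 m^3/s

4.6725


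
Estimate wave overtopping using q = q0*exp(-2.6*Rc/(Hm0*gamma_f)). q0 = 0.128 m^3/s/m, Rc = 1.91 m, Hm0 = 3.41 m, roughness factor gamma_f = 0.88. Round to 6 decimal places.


q = q0 * exp(-2.6 * Rc / (Hm0 * gamma_f))
Exponent = -2.6 * 1.91 / (3.41 * 0.88)
= -2.6 * 1.91 / 3.0008
= -1.654892
exp(-1.654892) = 0.191113
q = 0.128 * 0.191113
q = 0.024462 m^3/s/m

0.024462


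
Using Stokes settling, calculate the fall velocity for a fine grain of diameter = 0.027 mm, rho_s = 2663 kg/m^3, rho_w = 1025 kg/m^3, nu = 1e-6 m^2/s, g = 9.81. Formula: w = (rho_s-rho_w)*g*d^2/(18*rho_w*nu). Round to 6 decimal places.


w = (rho_s - rho_w) * g * d^2 / (18 * rho_w * nu)
d = 0.027 mm = 0.000027 m
rho_s - rho_w = 2663 - 1025 = 1638
Numerator = 1638 * 9.81 * (0.000027)^2 = 0.000011714141
Denominator = 18 * 1025 * 1e-6 = 0.018450
w = 0.000635 m/s

0.000635


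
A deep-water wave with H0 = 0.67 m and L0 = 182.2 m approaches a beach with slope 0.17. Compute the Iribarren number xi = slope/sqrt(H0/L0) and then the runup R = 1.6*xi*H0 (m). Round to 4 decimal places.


xi = slope / sqrt(H0/L0)
H0/L0 = 0.67/182.2 = 0.003677
sqrt(0.003677) = 0.060641
xi = 0.17 / 0.060641 = 2.803404
R = 1.6 * xi * H0 = 1.6 * 2.803404 * 0.67
R = 3.0052 m

3.0052


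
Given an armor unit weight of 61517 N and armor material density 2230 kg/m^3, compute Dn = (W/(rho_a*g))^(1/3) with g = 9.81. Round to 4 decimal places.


V = W / (rho_a * g)
V = 61517 / (2230 * 9.81)
V = 61517 / 21876.30
V = 2.812039 m^3
Dn = V^(1/3) = 2.812039^(1/3)
Dn = 1.4115 m

1.4115


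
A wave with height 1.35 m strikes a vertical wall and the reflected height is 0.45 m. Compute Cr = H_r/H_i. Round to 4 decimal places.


Cr = H_r / H_i
Cr = 0.45 / 1.35
Cr = 0.3333

0.3333


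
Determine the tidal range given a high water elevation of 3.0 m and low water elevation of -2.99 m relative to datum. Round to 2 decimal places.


Tidal range = High water - Low water
Tidal range = 3.0 - (-2.99)
Tidal range = 5.99 m

5.99


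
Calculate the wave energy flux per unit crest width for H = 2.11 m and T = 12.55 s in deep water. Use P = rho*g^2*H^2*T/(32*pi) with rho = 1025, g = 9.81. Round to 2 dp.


P = rho * g^2 * H^2 * T / (32 * pi)
P = 1025 * 9.81^2 * 2.11^2 * 12.55 / (32 * pi)
P = 1025 * 96.2361 * 4.4521 * 12.55 / 100.53096
P = 54823.99 W/m

54823.99


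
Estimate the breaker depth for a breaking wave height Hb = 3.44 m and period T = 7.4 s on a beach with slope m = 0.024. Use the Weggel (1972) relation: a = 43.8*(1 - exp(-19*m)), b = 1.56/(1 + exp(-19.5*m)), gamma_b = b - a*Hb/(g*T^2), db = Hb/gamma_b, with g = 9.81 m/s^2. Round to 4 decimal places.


a = 43.8 * (1 - exp(-19 * m))
exp(-19 * 0.024) = exp(-0.4560) = 0.633814
a = 43.8 * (1 - 0.633814) = 16.038954
b = 1.56 / (1 + exp(-19.5 * m))
exp(-19.5 * 0.024) = exp(-0.4680) = 0.626254
b = 1.56 / (1 + 0.626254) = 0.959260
Hb / (g * T^2) = 3.44 / (9.81 * 7.4^2) = 3.44 / 537.1956 = 0.00640363
gamma_b = b - a * Hb/(g*T^2) = 0.959260 - 16.038954 * 0.00640363 = 0.856553
db = Hb / gamma_b = 3.44 / 0.856553
db = 4.0161 m

4.0161


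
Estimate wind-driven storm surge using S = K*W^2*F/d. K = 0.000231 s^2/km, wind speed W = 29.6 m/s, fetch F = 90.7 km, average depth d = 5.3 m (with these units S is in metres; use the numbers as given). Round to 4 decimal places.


S = K * W^2 * F / d
W^2 = 29.6^2 = 876.16
S = 0.000231 * 876.16 * 90.7 / 5.3
Numerator = 0.000231 * 876.16 * 90.7 = 18.357041
S = 18.357041 / 5.3 = 3.4636 m

3.4636


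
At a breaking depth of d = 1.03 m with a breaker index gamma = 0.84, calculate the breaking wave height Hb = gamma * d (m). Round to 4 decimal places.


Hb = gamma * d
Hb = 0.84 * 1.03
Hb = 0.8652 m

0.8652


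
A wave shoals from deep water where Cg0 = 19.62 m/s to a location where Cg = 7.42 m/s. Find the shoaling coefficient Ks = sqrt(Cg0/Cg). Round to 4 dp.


Ks = sqrt(Cg0 / Cg)
Ks = sqrt(19.62 / 7.42)
Ks = sqrt(2.6442)
Ks = 1.6261

1.6261


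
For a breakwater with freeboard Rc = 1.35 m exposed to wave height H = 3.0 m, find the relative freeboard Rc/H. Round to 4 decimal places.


Relative freeboard = Rc / H
= 1.35 / 3.0
= 0.4500

0.4500


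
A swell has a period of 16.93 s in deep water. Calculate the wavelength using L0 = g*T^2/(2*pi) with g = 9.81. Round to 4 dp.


L0 = g * T^2 / (2 * pi)
L0 = 9.81 * 16.93^2 / (2 * pi)
L0 = 9.81 * 286.6249 / 6.28319
L0 = 2811.7903 / 6.28319
L0 = 447.5103 m

447.5103


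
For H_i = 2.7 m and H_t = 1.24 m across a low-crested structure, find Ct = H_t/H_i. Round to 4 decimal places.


Ct = H_t / H_i
Ct = 1.24 / 2.7
Ct = 0.4593

0.4593


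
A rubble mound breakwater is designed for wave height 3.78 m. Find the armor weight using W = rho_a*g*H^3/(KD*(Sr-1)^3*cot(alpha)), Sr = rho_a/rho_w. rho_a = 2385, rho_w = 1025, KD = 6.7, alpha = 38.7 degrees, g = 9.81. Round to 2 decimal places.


Sr = rho_a / rho_w = 2385 / 1025 = 2.326829
(Sr - 1) = 1.326829
(Sr - 1)^3 = 2.335851
cot(38.7) = 1 / tan(38.7) = 1 / 0.801151 = 1.248204
Numerator = 2385 * 9.81 * 3.78^3 = 1263667.4248
Denominator = 6.7 * 2.335851 * 1.248204 = 19.534645
W = 1263667.4248 / 19.534645
W = 64688.53 N

64688.53


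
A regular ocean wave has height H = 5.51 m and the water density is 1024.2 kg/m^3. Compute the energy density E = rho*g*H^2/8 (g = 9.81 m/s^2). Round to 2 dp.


E = (1/8) * rho * g * H^2
E = (1/8) * 1024.2 * 9.81 * 5.51^2
E = 0.125 * 1024.2 * 9.81 * 30.3601
E = 38130.02 J/m^2

38130.02


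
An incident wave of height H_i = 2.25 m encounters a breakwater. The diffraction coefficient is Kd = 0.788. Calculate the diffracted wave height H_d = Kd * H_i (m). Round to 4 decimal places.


H_d = Kd * H_i
H_d = 0.788 * 2.25
H_d = 1.7730 m

1.7730


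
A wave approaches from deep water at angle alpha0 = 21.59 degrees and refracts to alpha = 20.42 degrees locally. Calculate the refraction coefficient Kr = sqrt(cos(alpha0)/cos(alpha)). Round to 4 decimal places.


Kr = sqrt(cos(alpha0) / cos(alpha))
cos(21.59) = 0.929841
cos(20.42) = 0.937160
Kr = sqrt(0.929841 / 0.937160)
Kr = sqrt(0.992190)
Kr = 0.9961

0.9961


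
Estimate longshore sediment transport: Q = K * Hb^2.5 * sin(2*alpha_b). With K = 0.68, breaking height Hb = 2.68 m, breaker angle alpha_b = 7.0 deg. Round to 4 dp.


Q = K * Hb^2.5 * sin(2 * alpha_b)
Hb^2.5 = 2.68^2.5 = 11.758096
sin(2 * 7.0) = sin(14.0) = 0.241922
Q = 0.68 * 11.758096 * 0.241922
Q = 1.9343 m^3/s

1.9343


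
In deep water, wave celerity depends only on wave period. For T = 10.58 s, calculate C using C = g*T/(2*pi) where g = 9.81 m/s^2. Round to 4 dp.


We use the deep-water celerity formula:
C = g * T / (2 * pi)
C = 9.81 * 10.58 / (2 * 3.14159...)
C = 103.789800 / 6.283185
C = 16.5187 m/s

16.5187


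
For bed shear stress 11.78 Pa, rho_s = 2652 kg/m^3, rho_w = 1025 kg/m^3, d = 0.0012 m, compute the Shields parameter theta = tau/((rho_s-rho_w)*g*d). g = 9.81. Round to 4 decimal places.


theta = tau / ((rho_s - rho_w) * g * d)
rho_s - rho_w = 2652 - 1025 = 1627
Denominator = 1627 * 9.81 * 0.0012 = 19.153044
theta = 11.78 / 19.153044
theta = 0.6150

0.6150


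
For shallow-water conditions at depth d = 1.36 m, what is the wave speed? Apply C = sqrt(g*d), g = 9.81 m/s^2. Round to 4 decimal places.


Using the shallow-water approximation:
C = sqrt(g * d) = sqrt(9.81 * 1.36)
C = sqrt(13.3416)
C = 3.6526 m/s

3.6526


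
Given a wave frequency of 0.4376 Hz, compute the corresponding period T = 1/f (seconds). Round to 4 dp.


T = 1 / f
T = 1 / 0.4376
T = 2.2852 s

2.2852


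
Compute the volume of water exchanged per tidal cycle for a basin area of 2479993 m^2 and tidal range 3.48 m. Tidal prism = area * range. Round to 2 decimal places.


Tidal prism = Area * Tidal range
P = 2479993 * 3.48
P = 8630375.64 m^3

8630375.64


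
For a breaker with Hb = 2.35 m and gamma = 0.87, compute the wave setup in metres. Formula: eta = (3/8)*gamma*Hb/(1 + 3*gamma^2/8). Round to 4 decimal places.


eta = (3/8) * gamma * Hb / (1 + 3*gamma^2/8)
Numerator = (3/8) * 0.87 * 2.35 = 0.766687
Denominator = 1 + 3*0.87^2/8 = 1 + 0.283838 = 1.283838
eta = 0.766687 / 1.283838
eta = 0.5972 m

0.5972


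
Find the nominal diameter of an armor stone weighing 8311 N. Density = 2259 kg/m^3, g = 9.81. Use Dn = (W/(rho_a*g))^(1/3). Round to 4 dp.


V = W / (rho_a * g)
V = 8311 / (2259 * 9.81)
V = 8311 / 22160.79
V = 0.375032 m^3
Dn = V^(1/3) = 0.375032^(1/3)
Dn = 0.7211 m

0.7211


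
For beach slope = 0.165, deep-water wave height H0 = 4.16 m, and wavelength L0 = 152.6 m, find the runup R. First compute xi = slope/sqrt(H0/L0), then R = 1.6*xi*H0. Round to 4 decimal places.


xi = slope / sqrt(H0/L0)
H0/L0 = 4.16/152.6 = 0.027261
sqrt(0.027261) = 0.165108
xi = 0.165 / 0.165108 = 0.999343
R = 1.6 * xi * H0 = 1.6 * 0.999343 * 4.16
R = 6.6516 m

6.6516


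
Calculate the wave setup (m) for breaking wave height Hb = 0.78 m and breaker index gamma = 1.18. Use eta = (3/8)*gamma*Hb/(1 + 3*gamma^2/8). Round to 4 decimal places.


eta = (3/8) * gamma * Hb / (1 + 3*gamma^2/8)
Numerator = (3/8) * 1.18 * 0.78 = 0.345150
Denominator = 1 + 3*1.18^2/8 = 1 + 0.522150 = 1.522150
eta = 0.345150 / 1.522150
eta = 0.2268 m

0.2268


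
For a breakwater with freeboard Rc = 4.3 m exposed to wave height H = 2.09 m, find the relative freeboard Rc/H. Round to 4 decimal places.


Relative freeboard = Rc / H
= 4.3 / 2.09
= 2.0574

2.0574


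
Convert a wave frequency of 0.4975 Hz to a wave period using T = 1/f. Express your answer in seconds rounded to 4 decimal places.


T = 1 / f
T = 1 / 0.4975
T = 2.0101 s

2.0101


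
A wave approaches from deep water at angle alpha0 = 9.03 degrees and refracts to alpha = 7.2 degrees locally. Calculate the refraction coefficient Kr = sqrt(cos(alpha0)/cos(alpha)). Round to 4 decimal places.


Kr = sqrt(cos(alpha0) / cos(alpha))
cos(9.03) = 0.987606
cos(7.2) = 0.992115
Kr = sqrt(0.987606 / 0.992115)
Kr = sqrt(0.995456)
Kr = 0.9977

0.9977


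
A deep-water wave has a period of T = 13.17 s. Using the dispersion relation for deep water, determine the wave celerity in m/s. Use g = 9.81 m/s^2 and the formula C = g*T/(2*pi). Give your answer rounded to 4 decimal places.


We use the deep-water celerity formula:
C = g * T / (2 * pi)
C = 9.81 * 13.17 / (2 * 3.14159...)
C = 129.197700 / 6.283185
C = 20.5625 m/s

20.5625


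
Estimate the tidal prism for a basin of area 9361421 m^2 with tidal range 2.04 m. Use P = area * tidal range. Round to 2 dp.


Tidal prism = Area * Tidal range
P = 9361421 * 2.04
P = 19097298.84 m^3

19097298.84


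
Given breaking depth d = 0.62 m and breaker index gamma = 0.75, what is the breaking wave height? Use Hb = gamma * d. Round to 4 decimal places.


Hb = gamma * d
Hb = 0.75 * 0.62
Hb = 0.4650 m

0.4650


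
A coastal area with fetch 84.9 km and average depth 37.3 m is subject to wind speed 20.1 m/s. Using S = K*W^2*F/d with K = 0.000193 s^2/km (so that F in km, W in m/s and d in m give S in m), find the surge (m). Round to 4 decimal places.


S = K * W^2 * F / d
W^2 = 20.1^2 = 404.01
S = 0.000193 * 404.01 * 84.9 / 37.3
Numerator = 0.000193 * 404.01 * 84.9 = 6.619987
S = 6.619987 / 37.3 = 0.1775 m

0.1775


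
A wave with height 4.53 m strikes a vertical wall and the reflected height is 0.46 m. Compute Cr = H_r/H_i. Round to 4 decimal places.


Cr = H_r / H_i
Cr = 0.46 / 4.53
Cr = 0.1015

0.1015


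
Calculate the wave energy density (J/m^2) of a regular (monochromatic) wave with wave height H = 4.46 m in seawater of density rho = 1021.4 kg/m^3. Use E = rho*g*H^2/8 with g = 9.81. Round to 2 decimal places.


E = (1/8) * rho * g * H^2
E = (1/8) * 1021.4 * 9.81 * 4.46^2
E = 0.125 * 1021.4 * 9.81 * 19.8916
E = 24914.06 J/m^2

24914.06


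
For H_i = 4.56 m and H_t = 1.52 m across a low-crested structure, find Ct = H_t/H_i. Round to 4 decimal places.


Ct = H_t / H_i
Ct = 1.52 / 4.56
Ct = 0.3333

0.3333


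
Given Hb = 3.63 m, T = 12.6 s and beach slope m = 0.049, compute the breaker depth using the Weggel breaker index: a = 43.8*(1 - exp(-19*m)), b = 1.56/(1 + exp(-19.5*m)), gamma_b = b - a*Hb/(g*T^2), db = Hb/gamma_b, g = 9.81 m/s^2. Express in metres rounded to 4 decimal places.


a = 43.8 * (1 - exp(-19 * m))
exp(-19 * 0.049) = exp(-0.9310) = 0.394159
a = 43.8 * (1 - 0.394159) = 26.535820
b = 1.56 / (1 + exp(-19.5 * m))
exp(-19.5 * 0.049) = exp(-0.9555) = 0.384620
b = 1.56 / (1 + 0.384620) = 1.126663
Hb / (g * T^2) = 3.63 / (9.81 * 12.6^2) = 3.63 / 1557.4356 = 0.00233075
gamma_b = b - a * Hb/(g*T^2) = 1.126663 - 26.535820 * 0.00233075 = 1.064815
db = Hb / gamma_b = 3.63 / 1.064815
db = 3.4090 m

3.4090


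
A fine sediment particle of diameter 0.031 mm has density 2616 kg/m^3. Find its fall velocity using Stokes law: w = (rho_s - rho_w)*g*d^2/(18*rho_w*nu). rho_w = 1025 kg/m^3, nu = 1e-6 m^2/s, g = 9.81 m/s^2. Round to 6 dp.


w = (rho_s - rho_w) * g * d^2 / (18 * rho_w * nu)
d = 0.031 mm = 0.000031 m
rho_s - rho_w = 2616 - 1025 = 1591
Numerator = 1591 * 9.81 * (0.000031)^2 = 0.000014999009
Denominator = 18 * 1025 * 1e-6 = 0.018450
w = 0.000813 m/s

0.000813


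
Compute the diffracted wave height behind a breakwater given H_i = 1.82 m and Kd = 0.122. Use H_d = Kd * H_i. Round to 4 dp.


H_d = Kd * H_i
H_d = 0.122 * 1.82
H_d = 0.2220 m

0.2220


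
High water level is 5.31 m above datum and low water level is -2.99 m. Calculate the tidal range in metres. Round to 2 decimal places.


Tidal range = High water - Low water
Tidal range = 5.31 - (-2.99)
Tidal range = 8.30 m

8.30


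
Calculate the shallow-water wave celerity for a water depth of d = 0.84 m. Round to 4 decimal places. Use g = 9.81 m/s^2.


Using the shallow-water approximation:
C = sqrt(g * d) = sqrt(9.81 * 0.84)
C = sqrt(8.2404)
C = 2.8706 m/s

2.8706


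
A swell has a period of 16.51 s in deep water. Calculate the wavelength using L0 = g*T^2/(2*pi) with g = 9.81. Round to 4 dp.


L0 = g * T^2 / (2 * pi)
L0 = 9.81 * 16.51^2 / (2 * pi)
L0 = 9.81 * 272.5801 / 6.28319
L0 = 2674.0108 / 6.28319
L0 = 425.5820 m

425.5820


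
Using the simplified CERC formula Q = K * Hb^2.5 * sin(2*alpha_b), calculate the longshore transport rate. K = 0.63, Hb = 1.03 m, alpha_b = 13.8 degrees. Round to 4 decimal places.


Q = K * Hb^2.5 * sin(2 * alpha_b)
Hb^2.5 = 1.03^2.5 = 1.076696
sin(2 * 13.8) = sin(27.6) = 0.463296
Q = 0.63 * 1.076696 * 0.463296
Q = 0.3143 m^3/s

0.3143


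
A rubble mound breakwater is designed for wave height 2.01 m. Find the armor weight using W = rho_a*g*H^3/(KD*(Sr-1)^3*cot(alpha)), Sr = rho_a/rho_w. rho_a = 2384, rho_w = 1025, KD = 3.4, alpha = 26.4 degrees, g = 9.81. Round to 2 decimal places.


Sr = rho_a / rho_w = 2384 / 1025 = 2.325854
(Sr - 1) = 1.325854
(Sr - 1)^3 = 2.330702
cot(26.4) = 1 / tan(26.4) = 1 / 0.496404 = 2.014487
Numerator = 2384 * 9.81 * 2.01^3 = 189916.8204
Denominator = 3.4 * 2.330702 * 2.014487 = 15.963575
W = 189916.8204 / 15.963575
W = 11896.89 N

11896.89


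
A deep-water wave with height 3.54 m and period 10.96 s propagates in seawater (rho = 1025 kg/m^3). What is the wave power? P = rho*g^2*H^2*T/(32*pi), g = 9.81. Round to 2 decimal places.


P = rho * g^2 * H^2 * T / (32 * pi)
P = 1025 * 9.81^2 * 3.54^2 * 10.96 / (32 * pi)
P = 1025 * 96.2361 * 12.5316 * 10.96 / 100.53096
P = 134765.62 W/m

134765.62


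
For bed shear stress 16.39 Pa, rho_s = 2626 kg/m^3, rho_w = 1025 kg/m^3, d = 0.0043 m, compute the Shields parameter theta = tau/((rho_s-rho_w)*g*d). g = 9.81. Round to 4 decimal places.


theta = tau / ((rho_s - rho_w) * g * d)
rho_s - rho_w = 2626 - 1025 = 1601
Denominator = 1601 * 9.81 * 0.0043 = 67.534983
theta = 16.39 / 67.534983
theta = 0.2427

0.2427


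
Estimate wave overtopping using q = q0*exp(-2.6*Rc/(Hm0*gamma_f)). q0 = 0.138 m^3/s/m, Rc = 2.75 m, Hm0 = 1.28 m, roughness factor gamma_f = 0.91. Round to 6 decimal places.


q = q0 * exp(-2.6 * Rc / (Hm0 * gamma_f))
Exponent = -2.6 * 2.75 / (1.28 * 0.91)
= -2.6 * 2.75 / 1.1648
= -6.138393
exp(-6.138393) = 0.002158
q = 0.138 * 0.002158
q = 0.000298 m^3/s/m

0.000298


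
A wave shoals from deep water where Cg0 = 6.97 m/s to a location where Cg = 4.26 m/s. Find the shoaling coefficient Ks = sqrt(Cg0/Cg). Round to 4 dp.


Ks = sqrt(Cg0 / Cg)
Ks = sqrt(6.97 / 4.26)
Ks = sqrt(1.6362)
Ks = 1.2791

1.2791


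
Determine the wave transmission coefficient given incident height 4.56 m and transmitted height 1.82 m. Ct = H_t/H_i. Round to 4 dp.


Ct = H_t / H_i
Ct = 1.82 / 4.56
Ct = 0.3991

0.3991


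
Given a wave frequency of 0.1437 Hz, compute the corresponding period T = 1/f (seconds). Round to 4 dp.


T = 1 / f
T = 1 / 0.1437
T = 6.9589 s

6.9589


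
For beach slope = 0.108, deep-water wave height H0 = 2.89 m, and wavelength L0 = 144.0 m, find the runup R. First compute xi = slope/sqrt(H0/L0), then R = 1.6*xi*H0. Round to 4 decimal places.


xi = slope / sqrt(H0/L0)
H0/L0 = 2.89/144.0 = 0.020069
sqrt(0.020069) = 0.141667
xi = 0.108 / 0.141667 = 0.762353
R = 1.6 * xi * H0 = 1.6 * 0.762353 * 2.89
R = 3.5251 m

3.5251


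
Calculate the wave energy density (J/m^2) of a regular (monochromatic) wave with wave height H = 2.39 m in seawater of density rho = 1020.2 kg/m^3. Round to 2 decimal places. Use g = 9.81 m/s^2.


E = (1/8) * rho * g * H^2
E = (1/8) * 1020.2 * 9.81 * 2.39^2
E = 0.125 * 1020.2 * 9.81 * 5.7121
E = 7145.95 J/m^2

7145.95


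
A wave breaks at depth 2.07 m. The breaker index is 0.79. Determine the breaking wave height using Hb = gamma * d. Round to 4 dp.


Hb = gamma * d
Hb = 0.79 * 2.07
Hb = 1.6353 m

1.6353


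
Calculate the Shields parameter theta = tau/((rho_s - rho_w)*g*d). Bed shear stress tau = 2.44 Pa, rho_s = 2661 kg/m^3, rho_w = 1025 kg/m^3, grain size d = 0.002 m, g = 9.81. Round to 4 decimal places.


theta = tau / ((rho_s - rho_w) * g * d)
rho_s - rho_w = 2661 - 1025 = 1636
Denominator = 1636 * 9.81 * 0.002 = 32.098320
theta = 2.44 / 32.098320
theta = 0.0760

0.0760


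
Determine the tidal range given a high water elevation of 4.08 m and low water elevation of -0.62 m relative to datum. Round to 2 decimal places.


Tidal range = High water - Low water
Tidal range = 4.08 - (-0.62)
Tidal range = 4.70 m

4.70


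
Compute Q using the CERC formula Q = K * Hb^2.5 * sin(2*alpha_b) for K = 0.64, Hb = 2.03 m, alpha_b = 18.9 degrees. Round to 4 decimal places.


Q = K * Hb^2.5 * sin(2 * alpha_b)
Hb^2.5 = 2.03^2.5 = 5.871379
sin(2 * 18.9) = sin(37.8) = 0.612907
Q = 0.64 * 5.871379 * 0.612907
Q = 2.3031 m^3/s

2.3031


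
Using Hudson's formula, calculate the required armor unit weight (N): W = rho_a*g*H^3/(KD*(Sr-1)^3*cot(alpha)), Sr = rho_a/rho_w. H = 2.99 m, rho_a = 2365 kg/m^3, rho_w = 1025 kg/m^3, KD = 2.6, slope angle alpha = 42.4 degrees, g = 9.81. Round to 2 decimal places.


Sr = rho_a / rho_w = 2365 / 1025 = 2.307317
(Sr - 1) = 1.307317
(Sr - 1)^3 = 2.234307
cot(42.4) = 1 / tan(42.4) = 1 / 0.913125 = 1.095140
Numerator = 2365 * 9.81 * 2.99^3 = 620174.2319
Denominator = 2.6 * 2.234307 * 1.095140 = 6.361883
W = 620174.2319 / 6.361883
W = 97482.81 N

97482.81


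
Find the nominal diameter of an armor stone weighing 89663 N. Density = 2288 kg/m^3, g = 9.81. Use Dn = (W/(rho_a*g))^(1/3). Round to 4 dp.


V = W / (rho_a * g)
V = 89663 / (2288 * 9.81)
V = 89663 / 22445.28
V = 3.994737 m^3
Dn = V^(1/3) = 3.994737^(1/3)
Dn = 1.5867 m

1.5867


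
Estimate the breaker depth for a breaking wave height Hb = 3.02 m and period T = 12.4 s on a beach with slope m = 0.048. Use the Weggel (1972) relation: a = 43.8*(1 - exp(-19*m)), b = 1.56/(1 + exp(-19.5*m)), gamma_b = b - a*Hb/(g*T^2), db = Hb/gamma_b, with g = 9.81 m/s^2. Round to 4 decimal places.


a = 43.8 * (1 - exp(-19 * m))
exp(-19 * 0.048) = exp(-0.9120) = 0.401720
a = 43.8 * (1 - 0.401720) = 26.204665
b = 1.56 / (1 + exp(-19.5 * m))
exp(-19.5 * 0.048) = exp(-0.9360) = 0.392193
b = 1.56 / (1 + 0.392193) = 1.120534
Hb / (g * T^2) = 3.02 / (9.81 * 12.4^2) = 3.02 / 1508.3856 = 0.00200214
gamma_b = b - a * Hb/(g*T^2) = 1.120534 - 26.204665 * 0.00200214 = 1.068068
db = Hb / gamma_b = 3.02 / 1.068068
db = 2.8275 m

2.8275


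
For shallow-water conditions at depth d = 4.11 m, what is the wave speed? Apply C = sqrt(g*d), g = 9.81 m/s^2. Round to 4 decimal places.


Using the shallow-water approximation:
C = sqrt(g * d) = sqrt(9.81 * 4.11)
C = sqrt(40.3191)
C = 6.3497 m/s

6.3497


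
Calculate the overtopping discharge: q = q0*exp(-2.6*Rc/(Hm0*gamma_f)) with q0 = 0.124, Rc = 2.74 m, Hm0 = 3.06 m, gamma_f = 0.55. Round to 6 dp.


q = q0 * exp(-2.6 * Rc / (Hm0 * gamma_f))
Exponent = -2.6 * 2.74 / (3.06 * 0.55)
= -2.6 * 2.74 / 1.6830
= -4.232917
exp(-4.232917) = 0.014510
q = 0.124 * 0.014510
q = 0.001799 m^3/s/m

0.001799


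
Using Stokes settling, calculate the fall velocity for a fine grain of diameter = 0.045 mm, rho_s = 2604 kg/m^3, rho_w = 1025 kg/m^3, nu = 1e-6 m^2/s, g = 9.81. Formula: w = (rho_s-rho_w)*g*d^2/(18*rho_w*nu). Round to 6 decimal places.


w = (rho_s - rho_w) * g * d^2 / (18 * rho_w * nu)
d = 0.045 mm = 0.000045 m
rho_s - rho_w = 2604 - 1025 = 1579
Numerator = 1579 * 9.81 * (0.000045)^2 = 0.000031367230
Denominator = 18 * 1025 * 1e-6 = 0.018450
w = 0.001700 m/s

0.001700


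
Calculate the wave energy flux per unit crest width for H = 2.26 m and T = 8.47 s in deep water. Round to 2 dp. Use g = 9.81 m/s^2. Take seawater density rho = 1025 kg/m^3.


P = rho * g^2 * H^2 * T / (32 * pi)
P = 1025 * 9.81^2 * 2.26^2 * 8.47 / (32 * pi)
P = 1025 * 96.2361 * 5.1076 * 8.47 / 100.53096
P = 42448.50 W/m

42448.50


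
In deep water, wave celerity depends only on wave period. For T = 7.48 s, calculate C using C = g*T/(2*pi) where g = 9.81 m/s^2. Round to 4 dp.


We use the deep-water celerity formula:
C = g * T / (2 * pi)
C = 9.81 * 7.48 / (2 * 3.14159...)
C = 73.378800 / 6.283185
C = 11.6786 m/s

11.6786


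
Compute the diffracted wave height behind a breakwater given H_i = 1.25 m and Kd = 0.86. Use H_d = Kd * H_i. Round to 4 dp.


H_d = Kd * H_i
H_d = 0.86 * 1.25
H_d = 1.0750 m

1.0750


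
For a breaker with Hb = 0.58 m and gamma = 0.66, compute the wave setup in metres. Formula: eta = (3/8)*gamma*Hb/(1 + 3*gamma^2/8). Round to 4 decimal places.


eta = (3/8) * gamma * Hb / (1 + 3*gamma^2/8)
Numerator = (3/8) * 0.66 * 0.58 = 0.143550
Denominator = 1 + 3*0.66^2/8 = 1 + 0.163350 = 1.163350
eta = 0.143550 / 1.163350
eta = 0.1234 m

0.1234


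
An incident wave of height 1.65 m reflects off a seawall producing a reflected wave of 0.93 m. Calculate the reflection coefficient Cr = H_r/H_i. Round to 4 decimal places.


Cr = H_r / H_i
Cr = 0.93 / 1.65
Cr = 0.5636

0.5636


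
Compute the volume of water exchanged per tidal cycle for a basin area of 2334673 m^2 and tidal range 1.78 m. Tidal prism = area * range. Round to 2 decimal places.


Tidal prism = Area * Tidal range
P = 2334673 * 1.78
P = 4155717.94 m^3

4155717.94


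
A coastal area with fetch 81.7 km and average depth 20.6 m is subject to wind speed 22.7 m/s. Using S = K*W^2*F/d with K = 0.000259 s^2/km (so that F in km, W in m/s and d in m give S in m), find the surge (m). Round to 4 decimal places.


S = K * W^2 * F / d
W^2 = 22.7^2 = 515.29
S = 0.000259 * 515.29 * 81.7 / 20.6
Numerator = 0.000259 * 515.29 * 81.7 = 10.903691
S = 10.903691 / 20.6 = 0.5293 m

0.5293


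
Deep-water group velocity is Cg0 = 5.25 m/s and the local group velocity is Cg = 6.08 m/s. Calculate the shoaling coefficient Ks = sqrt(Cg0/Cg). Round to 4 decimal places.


Ks = sqrt(Cg0 / Cg)
Ks = sqrt(5.25 / 6.08)
Ks = sqrt(0.8635)
Ks = 0.9292

0.9292


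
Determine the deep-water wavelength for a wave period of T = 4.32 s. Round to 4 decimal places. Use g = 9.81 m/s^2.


L0 = g * T^2 / (2 * pi)
L0 = 9.81 * 4.32^2 / (2 * pi)
L0 = 9.81 * 18.6624 / 6.28319
L0 = 183.0781 / 6.28319
L0 = 29.1378 m

29.1378


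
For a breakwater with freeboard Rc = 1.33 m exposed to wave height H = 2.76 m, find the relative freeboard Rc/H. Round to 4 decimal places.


Relative freeboard = Rc / H
= 1.33 / 2.76
= 0.4819

0.4819


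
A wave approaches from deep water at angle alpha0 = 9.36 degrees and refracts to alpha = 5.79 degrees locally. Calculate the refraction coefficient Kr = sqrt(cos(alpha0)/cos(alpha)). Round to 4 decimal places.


Kr = sqrt(cos(alpha0) / cos(alpha))
cos(9.36) = 0.986686
cos(5.79) = 0.994898
Kr = sqrt(0.986686 / 0.994898)
Kr = sqrt(0.991746)
Kr = 0.9959

0.9959


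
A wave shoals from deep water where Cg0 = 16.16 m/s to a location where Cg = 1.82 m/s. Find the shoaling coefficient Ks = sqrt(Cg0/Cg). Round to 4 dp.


Ks = sqrt(Cg0 / Cg)
Ks = sqrt(16.16 / 1.82)
Ks = sqrt(8.8791)
Ks = 2.9798

2.9798


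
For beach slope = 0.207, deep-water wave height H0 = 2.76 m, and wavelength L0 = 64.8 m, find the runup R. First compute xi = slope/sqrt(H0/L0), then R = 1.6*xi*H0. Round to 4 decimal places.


xi = slope / sqrt(H0/L0)
H0/L0 = 2.76/64.8 = 0.042593
sqrt(0.042593) = 0.206380
xi = 0.207 / 0.206380 = 1.003005
R = 1.6 * xi * H0 = 1.6 * 1.003005 * 2.76
R = 4.4293 m

4.4293


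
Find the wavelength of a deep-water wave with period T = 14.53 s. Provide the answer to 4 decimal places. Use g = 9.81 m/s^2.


L0 = g * T^2 / (2 * pi)
L0 = 9.81 * 14.53^2 / (2 * pi)
L0 = 9.81 * 211.1209 / 6.28319
L0 = 2071.0960 / 6.28319
L0 = 329.6252 m

329.6252


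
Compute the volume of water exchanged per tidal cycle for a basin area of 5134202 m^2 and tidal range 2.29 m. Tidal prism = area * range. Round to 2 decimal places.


Tidal prism = Area * Tidal range
P = 5134202 * 2.29
P = 11757322.58 m^3

11757322.58


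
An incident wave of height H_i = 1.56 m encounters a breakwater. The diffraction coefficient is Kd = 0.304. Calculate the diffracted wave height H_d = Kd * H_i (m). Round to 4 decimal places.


H_d = Kd * H_i
H_d = 0.304 * 1.56
H_d = 0.4742 m

0.4742


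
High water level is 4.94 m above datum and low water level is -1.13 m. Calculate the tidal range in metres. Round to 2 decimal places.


Tidal range = High water - Low water
Tidal range = 4.94 - (-1.13)
Tidal range = 6.07 m

6.07


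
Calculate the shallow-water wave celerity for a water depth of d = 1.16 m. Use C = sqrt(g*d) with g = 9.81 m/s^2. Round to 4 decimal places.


Using the shallow-water approximation:
C = sqrt(g * d) = sqrt(9.81 * 1.16)
C = sqrt(11.3796)
C = 3.3734 m/s

3.3734


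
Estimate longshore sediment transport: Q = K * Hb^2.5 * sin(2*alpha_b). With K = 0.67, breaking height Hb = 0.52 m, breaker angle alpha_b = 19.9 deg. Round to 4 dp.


Q = K * Hb^2.5 * sin(2 * alpha_b)
Hb^2.5 = 0.52^2.5 = 0.194988
sin(2 * 19.9) = sin(39.8) = 0.640110
Q = 0.67 * 0.194988 * 0.640110
Q = 0.0836 m^3/s

0.0836


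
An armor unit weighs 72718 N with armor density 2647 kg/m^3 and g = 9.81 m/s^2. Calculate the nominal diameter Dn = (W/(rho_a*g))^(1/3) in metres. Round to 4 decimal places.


V = W / (rho_a * g)
V = 72718 / (2647 * 9.81)
V = 72718 / 25967.07
V = 2.800393 m^3
Dn = V^(1/3) = 2.800393^(1/3)
Dn = 1.4095 m

1.4095


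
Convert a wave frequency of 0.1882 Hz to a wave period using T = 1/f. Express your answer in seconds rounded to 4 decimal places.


T = 1 / f
T = 1 / 0.1882
T = 5.3135 s

5.3135


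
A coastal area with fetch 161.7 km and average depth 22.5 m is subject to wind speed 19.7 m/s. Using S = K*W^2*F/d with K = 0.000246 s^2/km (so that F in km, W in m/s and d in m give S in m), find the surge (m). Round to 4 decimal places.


S = K * W^2 * F / d
W^2 = 19.7^2 = 388.09
S = 0.000246 * 388.09 * 161.7 / 22.5
Numerator = 0.000246 * 388.09 * 161.7 = 15.437522
S = 15.437522 / 22.5 = 0.6861 m

0.6861


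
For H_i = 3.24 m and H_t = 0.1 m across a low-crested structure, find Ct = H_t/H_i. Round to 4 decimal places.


Ct = H_t / H_i
Ct = 0.1 / 3.24
Ct = 0.0309

0.0309


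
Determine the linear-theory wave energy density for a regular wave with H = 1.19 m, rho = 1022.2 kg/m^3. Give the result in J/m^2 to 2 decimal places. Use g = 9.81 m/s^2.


E = (1/8) * rho * g * H^2
E = (1/8) * 1022.2 * 9.81 * 1.19^2
E = 0.125 * 1022.2 * 9.81 * 1.4161
E = 1775.04 J/m^2

1775.04


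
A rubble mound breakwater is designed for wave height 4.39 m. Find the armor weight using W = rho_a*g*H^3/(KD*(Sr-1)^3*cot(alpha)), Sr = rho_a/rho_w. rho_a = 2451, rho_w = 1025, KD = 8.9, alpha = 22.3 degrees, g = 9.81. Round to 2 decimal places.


Sr = rho_a / rho_w = 2451 / 1025 = 2.391220
(Sr - 1) = 1.391220
(Sr - 1)^3 = 2.692694
cot(22.3) = 1 / tan(22.3) = 1 / 0.410130 = 2.438252
Numerator = 2451 * 9.81 * 4.39^3 = 2034257.2822
Denominator = 8.9 * 2.692694 * 2.438252 = 58.432648
W = 2034257.2822 / 58.432648
W = 34813.71 N

34813.71


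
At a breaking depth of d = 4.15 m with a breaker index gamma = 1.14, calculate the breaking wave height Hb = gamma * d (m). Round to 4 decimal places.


Hb = gamma * d
Hb = 1.14 * 4.15
Hb = 4.7310 m

4.7310


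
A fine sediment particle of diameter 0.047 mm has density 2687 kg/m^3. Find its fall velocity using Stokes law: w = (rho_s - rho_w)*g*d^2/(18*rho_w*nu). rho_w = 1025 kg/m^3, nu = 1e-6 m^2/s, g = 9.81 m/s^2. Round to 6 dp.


w = (rho_s - rho_w) * g * d^2 / (18 * rho_w * nu)
d = 0.047 mm = 0.000047 m
rho_s - rho_w = 2687 - 1025 = 1662
Numerator = 1662 * 9.81 * (0.000047)^2 = 0.000036016022
Denominator = 18 * 1025 * 1e-6 = 0.018450
w = 0.001952 m/s

0.001952


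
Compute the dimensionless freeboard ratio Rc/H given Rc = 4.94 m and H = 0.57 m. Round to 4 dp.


Relative freeboard = Rc / H
= 4.94 / 0.57
= 8.6667

8.6667


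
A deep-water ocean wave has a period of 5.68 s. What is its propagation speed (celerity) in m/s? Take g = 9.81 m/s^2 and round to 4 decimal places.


We use the deep-water celerity formula:
C = g * T / (2 * pi)
C = 9.81 * 5.68 / (2 * 3.14159...)
C = 55.720800 / 6.283185
C = 8.8682 m/s

8.8682


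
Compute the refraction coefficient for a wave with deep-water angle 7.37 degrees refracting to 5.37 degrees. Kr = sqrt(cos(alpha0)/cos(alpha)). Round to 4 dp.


Kr = sqrt(cos(alpha0) / cos(alpha))
cos(7.37) = 0.991738
cos(5.37) = 0.995611
Kr = sqrt(0.991738 / 0.995611)
Kr = sqrt(0.996110)
Kr = 0.9981

0.9981


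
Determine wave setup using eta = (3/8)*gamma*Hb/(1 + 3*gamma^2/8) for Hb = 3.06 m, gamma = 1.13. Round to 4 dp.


eta = (3/8) * gamma * Hb / (1 + 3*gamma^2/8)
Numerator = (3/8) * 1.13 * 3.06 = 1.296675
Denominator = 1 + 3*1.13^2/8 = 1 + 0.478838 = 1.478838
eta = 1.296675 / 1.478838
eta = 0.8768 m

0.8768


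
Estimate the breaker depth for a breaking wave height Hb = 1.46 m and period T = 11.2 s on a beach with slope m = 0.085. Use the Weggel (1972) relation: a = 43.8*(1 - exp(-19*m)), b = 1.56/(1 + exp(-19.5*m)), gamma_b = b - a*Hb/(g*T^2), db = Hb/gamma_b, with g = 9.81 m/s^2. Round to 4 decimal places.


a = 43.8 * (1 - exp(-19 * m))
exp(-19 * 0.085) = exp(-1.6150) = 0.198891
a = 43.8 * (1 - 0.198891) = 35.088589
b = 1.56 / (1 + exp(-19.5 * m))
exp(-19.5 * 0.085) = exp(-1.6575) = 0.190615
b = 1.56 / (1 + 0.190615) = 1.310247
Hb / (g * T^2) = 1.46 / (9.81 * 11.2^2) = 1.46 / 1230.5664 = 0.00118645
gamma_b = b - a * Hb/(g*T^2) = 1.310247 - 35.088589 * 0.00118645 = 1.268617
db = Hb / gamma_b = 1.46 / 1.268617
db = 1.1509 m

1.1509


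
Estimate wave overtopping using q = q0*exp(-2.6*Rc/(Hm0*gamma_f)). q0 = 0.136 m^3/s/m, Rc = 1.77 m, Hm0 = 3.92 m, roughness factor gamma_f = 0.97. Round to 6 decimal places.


q = q0 * exp(-2.6 * Rc / (Hm0 * gamma_f))
Exponent = -2.6 * 1.77 / (3.92 * 0.97)
= -2.6 * 1.77 / 3.8024
= -1.210288
exp(-1.210288) = 0.298111
q = 0.136 * 0.298111
q = 0.040543 m^3/s/m

0.040543


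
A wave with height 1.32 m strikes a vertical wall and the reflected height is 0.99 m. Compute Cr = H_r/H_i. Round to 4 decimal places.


Cr = H_r / H_i
Cr = 0.99 / 1.32
Cr = 0.7500

0.7500


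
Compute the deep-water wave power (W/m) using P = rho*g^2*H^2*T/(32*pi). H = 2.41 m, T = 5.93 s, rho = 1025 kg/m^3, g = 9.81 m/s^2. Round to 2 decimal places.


P = rho * g^2 * H^2 * T / (32 * pi)
P = 1025 * 9.81^2 * 2.41^2 * 5.93 / (32 * pi)
P = 1025 * 96.2361 * 5.8081 * 5.93 / 100.53096
P = 33794.87 W/m

33794.87


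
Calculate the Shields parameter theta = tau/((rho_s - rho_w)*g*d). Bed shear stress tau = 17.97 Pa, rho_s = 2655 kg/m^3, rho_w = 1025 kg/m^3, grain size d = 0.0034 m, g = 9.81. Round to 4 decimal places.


theta = tau / ((rho_s - rho_w) * g * d)
rho_s - rho_w = 2655 - 1025 = 1630
Denominator = 1630 * 9.81 * 0.0034 = 54.367020
theta = 17.97 / 54.367020
theta = 0.3305

0.3305


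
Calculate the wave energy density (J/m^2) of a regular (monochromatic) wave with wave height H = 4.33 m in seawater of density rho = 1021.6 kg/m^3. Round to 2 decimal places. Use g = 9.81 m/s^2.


E = (1/8) * rho * g * H^2
E = (1/8) * 1021.6 * 9.81 * 4.33^2
E = 0.125 * 1021.6 * 9.81 * 18.7489
E = 23487.44 J/m^2

23487.44


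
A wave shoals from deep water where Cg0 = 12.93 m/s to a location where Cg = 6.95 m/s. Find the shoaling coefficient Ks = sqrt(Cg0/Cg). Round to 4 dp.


Ks = sqrt(Cg0 / Cg)
Ks = sqrt(12.93 / 6.95)
Ks = sqrt(1.8604)
Ks = 1.3640

1.3640


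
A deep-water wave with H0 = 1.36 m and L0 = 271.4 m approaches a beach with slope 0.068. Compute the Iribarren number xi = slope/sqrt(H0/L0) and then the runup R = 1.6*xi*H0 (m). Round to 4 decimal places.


xi = slope / sqrt(H0/L0)
H0/L0 = 1.36/271.4 = 0.005011
sqrt(0.005011) = 0.070789
xi = 0.068 / 0.070789 = 0.960604
R = 1.6 * xi * H0 = 1.6 * 0.960604 * 1.36
R = 2.0903 m

2.0903


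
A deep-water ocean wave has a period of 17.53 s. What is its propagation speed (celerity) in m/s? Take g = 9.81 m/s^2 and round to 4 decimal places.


We use the deep-water celerity formula:
C = g * T / (2 * pi)
C = 9.81 * 17.53 / (2 * 3.14159...)
C = 171.969300 / 6.283185
C = 27.3698 m/s

27.3698


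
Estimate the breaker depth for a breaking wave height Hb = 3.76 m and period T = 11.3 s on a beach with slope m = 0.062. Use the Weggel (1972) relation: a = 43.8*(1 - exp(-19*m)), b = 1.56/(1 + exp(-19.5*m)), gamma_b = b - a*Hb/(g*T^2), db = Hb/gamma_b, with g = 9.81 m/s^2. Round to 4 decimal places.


a = 43.8 * (1 - exp(-19 * m))
exp(-19 * 0.062) = exp(-1.1780) = 0.307894
a = 43.8 * (1 - 0.307894) = 30.314247
b = 1.56 / (1 + exp(-19.5 * m))
exp(-19.5 * 0.062) = exp(-1.2090) = 0.298496
b = 1.56 / (1 + 0.298496) = 1.201390
Hb / (g * T^2) = 3.76 / (9.81 * 11.3^2) = 3.76 / 1252.6389 = 0.00300166
gamma_b = b - a * Hb/(g*T^2) = 1.201390 - 30.314247 * 0.00300166 = 1.110397
db = Hb / gamma_b = 3.76 / 1.110397
db = 3.3862 m

3.3862


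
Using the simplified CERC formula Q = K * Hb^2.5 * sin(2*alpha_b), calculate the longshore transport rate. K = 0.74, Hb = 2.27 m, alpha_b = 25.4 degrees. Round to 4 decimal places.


Q = K * Hb^2.5 * sin(2 * alpha_b)
Hb^2.5 = 2.27^2.5 = 7.763627
sin(2 * 25.4) = sin(50.8) = 0.774944
Q = 0.74 * 7.763627 * 0.774944
Q = 4.4521 m^3/s

4.4521


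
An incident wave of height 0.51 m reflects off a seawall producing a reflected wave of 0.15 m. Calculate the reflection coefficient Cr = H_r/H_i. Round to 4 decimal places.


Cr = H_r / H_i
Cr = 0.15 / 0.51
Cr = 0.2941

0.2941


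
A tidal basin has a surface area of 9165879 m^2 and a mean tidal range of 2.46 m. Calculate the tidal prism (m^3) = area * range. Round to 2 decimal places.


Tidal prism = Area * Tidal range
P = 9165879 * 2.46
P = 22548062.34 m^3

22548062.34


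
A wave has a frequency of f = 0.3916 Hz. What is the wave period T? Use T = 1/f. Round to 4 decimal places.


T = 1 / f
T = 1 / 0.3916
T = 2.5536 s

2.5536


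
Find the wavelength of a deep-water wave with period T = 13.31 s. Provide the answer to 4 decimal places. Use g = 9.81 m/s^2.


L0 = g * T^2 / (2 * pi)
L0 = 9.81 * 13.31^2 / (2 * pi)
L0 = 9.81 * 177.1561 / 6.28319
L0 = 1737.9013 / 6.28319
L0 = 276.5956 m

276.5956


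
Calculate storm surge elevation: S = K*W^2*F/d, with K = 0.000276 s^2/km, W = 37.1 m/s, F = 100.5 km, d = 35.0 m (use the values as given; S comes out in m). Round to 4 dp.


S = K * W^2 * F / d
W^2 = 37.1^2 = 1376.41
S = 0.000276 * 1376.41 * 100.5 / 35.0
Numerator = 0.000276 * 1376.41 * 100.5 = 38.178861
S = 38.178861 / 35.0 = 1.0908 m

1.0908


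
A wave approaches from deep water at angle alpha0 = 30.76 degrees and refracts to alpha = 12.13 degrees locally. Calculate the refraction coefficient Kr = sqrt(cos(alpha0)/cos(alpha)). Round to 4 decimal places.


Kr = sqrt(cos(alpha0) / cos(alpha))
cos(30.76) = 0.859317
cos(12.13) = 0.977673
Kr = sqrt(0.859317 / 0.977673)
Kr = sqrt(0.878941)
Kr = 0.9375

0.9375


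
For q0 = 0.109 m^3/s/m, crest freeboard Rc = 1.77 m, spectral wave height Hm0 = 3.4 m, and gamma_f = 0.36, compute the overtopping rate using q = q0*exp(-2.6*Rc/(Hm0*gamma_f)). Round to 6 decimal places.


q = q0 * exp(-2.6 * Rc / (Hm0 * gamma_f))
Exponent = -2.6 * 1.77 / (3.4 * 0.36)
= -2.6 * 1.77 / 1.2240
= -3.759804
exp(-3.759804) = 0.023288
q = 0.109 * 0.023288
q = 0.002538 m^3/s/m

0.002538


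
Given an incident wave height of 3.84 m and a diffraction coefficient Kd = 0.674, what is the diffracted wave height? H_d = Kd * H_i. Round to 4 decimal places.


H_d = Kd * H_i
H_d = 0.674 * 3.84
H_d = 2.5882 m

2.5882


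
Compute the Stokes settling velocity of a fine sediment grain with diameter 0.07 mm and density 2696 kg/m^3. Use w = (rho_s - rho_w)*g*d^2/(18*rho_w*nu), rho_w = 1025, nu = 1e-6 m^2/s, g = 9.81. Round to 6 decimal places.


w = (rho_s - rho_w) * g * d^2 / (18 * rho_w * nu)
d = 0.07 mm = 0.000070 m
rho_s - rho_w = 2696 - 1025 = 1671
Numerator = 1671 * 9.81 * (0.000070)^2 = 0.000080323299
Denominator = 18 * 1025 * 1e-6 = 0.018450
w = 0.004354 m/s

0.004354


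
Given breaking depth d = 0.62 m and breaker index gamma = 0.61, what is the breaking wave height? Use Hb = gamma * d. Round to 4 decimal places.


Hb = gamma * d
Hb = 0.61 * 0.62
Hb = 0.3782 m

0.3782


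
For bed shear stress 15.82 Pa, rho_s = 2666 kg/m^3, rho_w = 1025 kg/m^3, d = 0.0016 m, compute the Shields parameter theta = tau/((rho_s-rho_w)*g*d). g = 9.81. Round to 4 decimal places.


theta = tau / ((rho_s - rho_w) * g * d)
rho_s - rho_w = 2666 - 1025 = 1641
Denominator = 1641 * 9.81 * 0.0016 = 25.757136
theta = 15.82 / 25.757136
theta = 0.6142

0.6142


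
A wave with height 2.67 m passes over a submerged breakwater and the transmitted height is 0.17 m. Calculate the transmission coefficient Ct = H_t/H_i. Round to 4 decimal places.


Ct = H_t / H_i
Ct = 0.17 / 2.67
Ct = 0.0637

0.0637


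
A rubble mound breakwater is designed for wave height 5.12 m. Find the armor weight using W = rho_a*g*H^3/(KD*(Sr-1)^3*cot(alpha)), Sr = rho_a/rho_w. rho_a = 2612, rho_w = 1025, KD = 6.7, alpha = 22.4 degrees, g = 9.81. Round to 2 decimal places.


Sr = rho_a / rho_w = 2612 / 1025 = 2.548293
(Sr - 1) = 1.548293
(Sr - 1)^3 = 3.711583
cot(22.4) = 1 / tan(22.4) = 1 / 0.412170 = 2.426182
Numerator = 2612 * 9.81 * 5.12^3 = 3439157.4813
Denominator = 6.7 * 3.711583 * 2.426182 = 60.333336
W = 3439157.4813 / 60.333336
W = 57002.61 N

57002.61


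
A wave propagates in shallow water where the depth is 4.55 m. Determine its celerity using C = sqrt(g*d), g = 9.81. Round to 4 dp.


Using the shallow-water approximation:
C = sqrt(g * d) = sqrt(9.81 * 4.55)
C = sqrt(44.6355)
C = 6.6810 m/s

6.6810
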